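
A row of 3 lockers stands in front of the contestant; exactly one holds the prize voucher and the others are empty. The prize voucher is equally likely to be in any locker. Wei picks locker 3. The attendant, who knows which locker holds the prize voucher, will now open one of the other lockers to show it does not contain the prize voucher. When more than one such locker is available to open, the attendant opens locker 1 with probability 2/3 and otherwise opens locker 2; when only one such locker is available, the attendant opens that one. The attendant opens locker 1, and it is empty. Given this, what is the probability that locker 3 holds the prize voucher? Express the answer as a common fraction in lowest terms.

2/5

Consider each possible location of the prize voucher in turn.
If it is in locker 1 (prior 1/3): the attendant opened locker 1, so this case is ruled out; weight (1/3)·0 = 0.
If it is in locker 2 (prior 1/3): only locker 1 is available, probability 1; weight (1/3)·1 = 1/3.
If it is in locker 3 (prior 1/3): locker 1 is available, opened with probability 2/3; weight (1/3)·(2/3) = 2/9.
The weights sum to 5/9.
So P(the prize voucher in locker 3 | the attendant opened locker 1) = (2/9) / (5/9) = 2/5.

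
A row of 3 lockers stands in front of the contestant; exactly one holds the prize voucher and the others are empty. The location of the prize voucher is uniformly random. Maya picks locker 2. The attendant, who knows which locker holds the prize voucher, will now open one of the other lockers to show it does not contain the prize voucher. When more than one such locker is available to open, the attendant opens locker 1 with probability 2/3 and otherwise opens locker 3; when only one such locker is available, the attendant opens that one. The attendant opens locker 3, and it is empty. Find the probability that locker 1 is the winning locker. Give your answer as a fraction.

3/4

Condition on the true location of the prize voucher.
If it is in locker 1 (prior 1/3): only locker 3 is available, probability 1; weight (1/3)·1 = 1/3.
If it is in locker 2 (prior 1/3): locker 1 is available but not opened, probability 1/3; weight (1/3)·(1/3) = 1/9.
If it is in locker 3 (prior 1/3): the attendant opened locker 3, so this case is ruled out; weight (1/3)·0 = 0.
The weights sum to 4/9.
So P(the prize voucher in locker 1 | the attendant opened locker 3) = (1/3) / (4/9) = 3/4.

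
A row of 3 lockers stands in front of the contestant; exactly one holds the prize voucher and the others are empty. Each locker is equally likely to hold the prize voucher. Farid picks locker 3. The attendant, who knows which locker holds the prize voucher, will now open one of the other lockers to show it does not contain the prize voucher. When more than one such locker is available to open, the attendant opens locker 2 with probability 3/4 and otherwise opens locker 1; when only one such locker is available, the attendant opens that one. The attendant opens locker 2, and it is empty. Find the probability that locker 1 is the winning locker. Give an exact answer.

Apply Bayes' rule, conditioning on where the prize voucher actually is.
If it is in locker 1 (prior 1/3): only locker 2 is available, probability 1; weight (1/3)·1 = 1/3.
If it is in locker 2 (prior 1/3): the attendant opened locker 2, so this case is ruled out; weight (1/3)·0 = 0.
If it is in locker 3 (prior 1/3): locker 2 is available, opened with probability 3/4; weight (1/3)·(3/4) = 1/4.
The weights sum to 7/12.
So P(the prize voucher in locker 1 | the attendant opened locker 2) = (1/3) / (7/12) = 4/7.

4/7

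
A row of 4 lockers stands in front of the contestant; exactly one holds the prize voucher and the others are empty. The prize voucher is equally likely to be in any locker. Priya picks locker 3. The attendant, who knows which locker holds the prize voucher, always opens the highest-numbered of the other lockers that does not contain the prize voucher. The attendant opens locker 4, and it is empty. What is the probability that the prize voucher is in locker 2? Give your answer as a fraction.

Condition on the true location of the prize voucher.
If it is in any of lockers 1, 2, and 3 (prior 1/4 each): locker 4 is the highest-numbered option available, probability 1; weight (1/4)·1 = 1/4 each.
If it is in locker 4 (prior 1/4): the attendant opened locker 4, so this case is ruled out; weight (1/4)·0 = 0.
The weights sum to 3/4.
So P(the prize voucher in locker 2 | the attendant opened locker 4) = (1/4) / (3/4) = 1/3.

1/3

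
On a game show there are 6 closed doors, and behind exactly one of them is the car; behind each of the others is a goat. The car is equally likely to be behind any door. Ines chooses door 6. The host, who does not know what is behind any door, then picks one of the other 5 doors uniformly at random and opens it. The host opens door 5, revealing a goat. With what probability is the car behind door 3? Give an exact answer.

1/5

Because the host chose which door to open without knowing where the car is, the choice is independent of the prize location. Learning that door 5 does not hold the car simply rules out that one location and leaves the remaining 5 doors still equally likely by symmetry.
So P(the car behind door 3) = 1/5.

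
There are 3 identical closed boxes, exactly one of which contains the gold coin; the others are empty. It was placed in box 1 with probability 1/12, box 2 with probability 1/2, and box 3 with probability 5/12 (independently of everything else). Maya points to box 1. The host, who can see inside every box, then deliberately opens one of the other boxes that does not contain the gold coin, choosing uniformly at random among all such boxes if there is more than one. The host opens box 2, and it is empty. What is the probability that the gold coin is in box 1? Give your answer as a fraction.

1/11

Condition on the true location of the gold coin.
If it is in box 1 (prior 1/12): the host has 2 equally likely choices, so probability 1/2; weight (1/12)·(1/2) = 1/24.
If it is in box 2 (prior 1/2): the host opened box 2, so this case is ruled out; weight (1/2)·0 = 0.
If it is in box 3 (prior 5/12): the host has no choice, probability 1; weight (5/12)·1 = 5/12.
The weights sum to 11/24.
So P(the gold coin in box 1 | the host opened box 2) = (1/24) / (11/24) = 1/11.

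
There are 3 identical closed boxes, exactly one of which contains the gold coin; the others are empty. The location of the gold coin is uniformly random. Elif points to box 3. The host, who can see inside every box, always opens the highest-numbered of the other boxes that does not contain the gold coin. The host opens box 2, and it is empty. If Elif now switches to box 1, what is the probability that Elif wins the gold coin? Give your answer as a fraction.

Consider each possible location of the gold coin in turn.
If it is in either of boxes 1 and 3 (prior 1/3 each): box 2 is the highest-numbered option available, probability 1; weight (1/3)·1 = 1/3 each.
If it is in box 2 (prior 1/3): the host opened box 2, so this case is ruled out; weight (1/3)·0 = 0.
The weights sum to 2/3.
So P(the gold coin in box 1 | the host opened box 2) = (1/3) / (2/3) = 1/2.

1/2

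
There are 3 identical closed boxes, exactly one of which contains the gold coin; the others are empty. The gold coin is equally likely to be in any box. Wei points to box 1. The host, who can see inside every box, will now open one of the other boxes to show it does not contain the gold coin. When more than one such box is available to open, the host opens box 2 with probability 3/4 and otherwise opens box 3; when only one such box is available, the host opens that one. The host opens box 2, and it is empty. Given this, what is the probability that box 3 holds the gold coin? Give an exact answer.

4/7

Condition on the true location of the gold coin.
If it is in box 1 (prior 1/3): box 2 is available, opened with probability 3/4; weight (1/3)·(3/4) = 1/4.
If it is in box 2 (prior 1/3): the host opened box 2, so this case is ruled out; weight (1/3)·0 = 0.
If it is in box 3 (prior 1/3): only box 2 is available, probability 1; weight (1/3)·1 = 1/3.
The weights sum to 7/12.
So P(the gold coin in box 3 | the host opened box 2) = (1/3) / (7/12) = 4/7.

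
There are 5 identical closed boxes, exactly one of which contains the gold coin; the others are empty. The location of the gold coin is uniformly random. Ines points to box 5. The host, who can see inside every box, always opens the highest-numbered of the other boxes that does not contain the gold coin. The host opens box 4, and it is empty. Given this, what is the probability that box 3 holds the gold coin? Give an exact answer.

Apply Bayes' rule, conditioning on where the gold coin actually is.
If it is in any of boxes 1, 2, 3, and 5 (prior 1/5 each): box 4 is the highest-numbered option available, probability 1; weight (1/5)·1 = 1/5 each.
If it is in box 4 (prior 1/5): the host opened box 4, so this case is ruled out; weight (1/5)·0 = 0.
The weights sum to 4/5.
So P(the gold coin in box 3 | the host opened box 4) = (1/5) / (4/5) = 1/4.

1/4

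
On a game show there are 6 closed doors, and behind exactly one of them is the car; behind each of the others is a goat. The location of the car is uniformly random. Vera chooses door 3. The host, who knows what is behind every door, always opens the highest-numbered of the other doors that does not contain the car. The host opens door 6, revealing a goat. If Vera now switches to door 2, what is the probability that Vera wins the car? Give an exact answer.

Consider each possible location of the car in turn.
If it is behind any of doors 1, 2, 3, 4, and 5 (prior 1/6 each): door 6 is the highest-numbered option available, probability 1; weight (1/6)·1 = 1/6 each.
If it is behind door 6 (prior 1/6): the host opened door 6, so this case is ruled out; weight (1/6)·0 = 0.
The weights sum to 5/6.
So P(the car behind door 2 | the host opened door 6) = (1/6) / (5/6) = 1/5.

1/5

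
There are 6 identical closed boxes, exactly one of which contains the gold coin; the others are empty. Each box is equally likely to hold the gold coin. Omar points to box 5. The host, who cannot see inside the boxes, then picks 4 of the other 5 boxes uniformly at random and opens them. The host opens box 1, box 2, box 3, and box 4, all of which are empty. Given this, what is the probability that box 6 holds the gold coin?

Condition on the true location of the gold coin.
If it is in any of boxes 1, 2, 3, and 4 (prior 1/6 each): that box was opened and seen not to hold the prize — ruled out; weight (1/6)·0 = 0 each.
If it is in either of boxes 5 and 6 (prior 1/6 each): the host picks exactly this set with probability 1/5 regardless, and none is the prize; weight (1/6)·(1/5) = 1/30 each.
The weights sum to 1/15.
So P(the gold coin in box 6 | the host opened box 1, box 2, box 3, and box 4) = (1/30) / (1/15) = 1/2.

1/2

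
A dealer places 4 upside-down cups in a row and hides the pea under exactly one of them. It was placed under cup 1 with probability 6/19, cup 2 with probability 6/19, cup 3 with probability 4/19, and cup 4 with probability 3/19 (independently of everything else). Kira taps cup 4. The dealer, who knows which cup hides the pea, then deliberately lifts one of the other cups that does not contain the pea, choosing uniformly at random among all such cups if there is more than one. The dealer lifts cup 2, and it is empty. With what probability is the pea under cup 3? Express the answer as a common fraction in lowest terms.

Consider each possible location of the pea in turn.
If it is under cup 1 (prior 6/19): the dealer has 2 equally likely choices, so probability 1/2; weight (6/19)·(1/2) = 3/19.
If it is under cup 2 (prior 6/19): the dealer opened cup 2, so this case is ruled out; weight (6/19)·0 = 0.
If it is under cup 3 (prior 4/19): the dealer has 2 equally likely choices, so probability 1/2; weight (4/19)·(1/2) = 2/19.
If it is under cup 4 (prior 3/19): the dealer has 3 equally likely choices, so probability 1/3; weight (3/19)·(1/3) = 1/19.
The weights sum to 6/19.
So P(the pea under cup 3 | the dealer opened cup 2) = (2/19) / (6/19) = 1/3.

1/3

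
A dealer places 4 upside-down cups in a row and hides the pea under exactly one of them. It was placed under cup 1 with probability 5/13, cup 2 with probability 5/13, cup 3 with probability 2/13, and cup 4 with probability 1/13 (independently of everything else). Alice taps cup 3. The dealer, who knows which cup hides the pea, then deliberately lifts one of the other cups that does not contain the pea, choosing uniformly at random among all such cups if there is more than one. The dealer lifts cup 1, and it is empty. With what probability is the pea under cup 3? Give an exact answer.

2/11

Condition on the true location of the pea.
If it is under cup 1 (prior 5/13): the dealer opened cup 1, so this case is ruled out; weight (5/13)·0 = 0.
If it is under cup 2 (prior 5/13): the dealer has 2 equally likely choices, so probability 1/2; weight (5/13)·(1/2) = 5/26.
If it is under cup 3 (prior 2/13): the dealer has 3 equally likely choices, so probability 1/3; weight (2/13)·(1/3) = 2/39.
If it is under cup 4 (prior 1/13): the dealer has 2 equally likely choices, so probability 1/2; weight (1/13)·(1/2) = 1/26.
The weights sum to 11/39.
So P(the pea under cup 3 | the dealer opened cup 1) = (2/39) / (11/39) = 2/11.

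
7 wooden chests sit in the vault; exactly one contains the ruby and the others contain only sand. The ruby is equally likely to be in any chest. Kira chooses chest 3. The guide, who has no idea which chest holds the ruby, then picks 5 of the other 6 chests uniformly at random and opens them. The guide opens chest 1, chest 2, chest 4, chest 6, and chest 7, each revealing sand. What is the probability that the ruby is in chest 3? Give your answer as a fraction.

1/2

Apply Bayes' rule, conditioning on where the ruby actually is.
If it is in any of chests 1, 2, 4, 6, and 7 (prior 1/7 each): that chest was opened and seen not to hold the prize — ruled out; weight (1/7)·0 = 0 each.
If it is in either of chests 3 and 5 (prior 1/7 each): the guide picks exactly this set with probability 1/6 regardless, and none is the prize; weight (1/7)·(1/6) = 1/42 each.
The weights sum to 1/21.
So P(the ruby in chest 3 | the guide opened chest 1, chest 2, chest 4, chest 6, and chest 7) = (1/42) / (1/21) = 1/2.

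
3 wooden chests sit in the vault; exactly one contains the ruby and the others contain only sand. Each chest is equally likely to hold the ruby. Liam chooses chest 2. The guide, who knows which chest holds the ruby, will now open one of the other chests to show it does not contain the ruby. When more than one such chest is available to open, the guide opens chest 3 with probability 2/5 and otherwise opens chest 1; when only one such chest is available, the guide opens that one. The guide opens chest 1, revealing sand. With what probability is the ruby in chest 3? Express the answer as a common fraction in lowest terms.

5/8

Apply Bayes' rule, conditioning on where the ruby actually is.
If it is in chest 1 (prior 1/3): the guide opened chest 1, so this case is ruled out; weight (1/3)·0 = 0.
If it is in chest 2 (prior 1/3): chest 3 is available but not opened, probability 3/5; weight (1/3)·(3/5) = 1/5.
If it is in chest 3 (prior 1/3): only chest 1 is available, probability 1; weight (1/3)·1 = 1/3.
The weights sum to 8/15.
So P(the ruby in chest 3 | the guide opened chest 1) = (1/3) / (8/15) = 5/8.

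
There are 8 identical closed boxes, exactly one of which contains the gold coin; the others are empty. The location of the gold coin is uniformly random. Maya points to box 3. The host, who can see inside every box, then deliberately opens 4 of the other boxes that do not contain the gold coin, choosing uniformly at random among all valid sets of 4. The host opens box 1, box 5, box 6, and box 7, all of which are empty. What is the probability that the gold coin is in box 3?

1/8

Apply Bayes' rule, conditioning on where the gold coin actually is.
If it is in any of boxes 1, 5, 6, and 7 (prior 1/8 each): that box was opened and seen not to hold the prize — ruled out; weight (1/8)·0 = 0 each.
If it is in any of boxes 2, 4, and 8 (prior 1/8 each): the host has 15 equally likely choices, so probability 1/15; weight (1/8)·(1/15) = 1/120 each.
If it is in box 3 (prior 1/8): the host has 35 equally likely choices, so probability 1/35; weight (1/8)·(1/35) = 1/280.
The weights sum to 1/35.
So P(the gold coin in box 3 | the host opened box 1, box 5, box 6, and box 7) = (1/280) / (1/35) = 1/8.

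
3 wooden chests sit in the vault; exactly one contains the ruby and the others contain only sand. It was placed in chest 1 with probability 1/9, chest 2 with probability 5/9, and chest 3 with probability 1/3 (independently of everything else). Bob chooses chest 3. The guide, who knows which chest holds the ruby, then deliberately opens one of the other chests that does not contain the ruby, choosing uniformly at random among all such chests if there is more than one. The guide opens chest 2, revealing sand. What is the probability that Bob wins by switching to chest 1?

Consider each possible location of the ruby in turn.
If it is in chest 1 (prior 1/9): the guide has no choice, probability 1; weight (1/9)·1 = 1/9.
If it is in chest 2 (prior 5/9): the guide opened chest 2, so this case is ruled out; weight (5/9)·0 = 0.
If it is in chest 3 (prior 1/3): the guide has 2 equally likely choices, so probability 1/2; weight (1/3)·(1/2) = 1/6.
The weights sum to 5/18.
So P(the ruby in chest 1 | the guide opened chest 2) = (1/9) / (5/18) = 2/5.

2/5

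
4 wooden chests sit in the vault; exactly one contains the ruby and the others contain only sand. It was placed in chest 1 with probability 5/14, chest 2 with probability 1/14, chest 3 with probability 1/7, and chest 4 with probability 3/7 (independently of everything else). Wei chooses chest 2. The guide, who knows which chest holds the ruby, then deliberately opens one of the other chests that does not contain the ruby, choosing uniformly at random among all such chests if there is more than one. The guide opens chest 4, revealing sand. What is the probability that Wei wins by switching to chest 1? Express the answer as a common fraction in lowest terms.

15/23

Consider each possible location of the ruby in turn.
If it is in chest 1 (prior 5/14): the guide has 2 equally likely choices, so probability 1/2; weight (5/14)·(1/2) = 5/28.
If it is in chest 2 (prior 1/14): the guide has 3 equally likely choices, so probability 1/3; weight (1/14)·(1/3) = 1/42.
If it is in chest 3 (prior 1/7): the guide has 2 equally likely choices, so probability 1/2; weight (1/7)·(1/2) = 1/14.
If it is in chest 4 (prior 3/7): the guide opened chest 4, so this case is ruled out; weight (3/7)·0 = 0.
The weights sum to 23/84.
So P(the ruby in chest 1 | the guide opened chest 4) = (5/28) / (23/84) = 15/23.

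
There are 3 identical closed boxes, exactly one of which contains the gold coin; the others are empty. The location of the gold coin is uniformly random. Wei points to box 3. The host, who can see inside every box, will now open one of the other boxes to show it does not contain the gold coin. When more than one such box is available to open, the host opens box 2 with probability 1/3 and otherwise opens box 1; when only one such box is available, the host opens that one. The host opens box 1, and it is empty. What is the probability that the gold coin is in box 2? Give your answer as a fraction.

Condition on the true location of the gold coin.
If it is in box 1 (prior 1/3): the host opened box 1, so this case is ruled out; weight (1/3)·0 = 0.
If it is in box 2 (prior 1/3): only box 1 is available, probability 1; weight (1/3)·1 = 1/3.
If it is in box 3 (prior 1/3): box 2 is available but not opened, probability 2/3; weight (1/3)·(2/3) = 2/9.
The weights sum to 5/9.
So P(the gold coin in box 2 | the host opened box 1) = (1/3) / (5/9) = 3/5.

3/5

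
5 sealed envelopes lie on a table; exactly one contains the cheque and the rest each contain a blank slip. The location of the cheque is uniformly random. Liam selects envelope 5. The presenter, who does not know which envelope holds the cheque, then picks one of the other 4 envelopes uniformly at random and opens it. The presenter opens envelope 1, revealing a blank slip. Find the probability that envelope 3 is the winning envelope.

Condition on the true location of the cheque.
If it is in envelope 1 (prior 1/5): the presenter opened envelope 1, so this case is ruled out; weight (1/5)·0 = 0.
If it is in any of envelopes 2, 3, 4, and 5 (prior 1/5 each): the presenter picks envelope 1 with probability 1/4 regardless, and it is not the prize; weight (1/5)·(1/4) = 1/20 each.
The weights sum to 1/5.
So P(the cheque in envelope 3 | the presenter opened envelope 1) = (1/20) / (1/5) = 1/4.

1/4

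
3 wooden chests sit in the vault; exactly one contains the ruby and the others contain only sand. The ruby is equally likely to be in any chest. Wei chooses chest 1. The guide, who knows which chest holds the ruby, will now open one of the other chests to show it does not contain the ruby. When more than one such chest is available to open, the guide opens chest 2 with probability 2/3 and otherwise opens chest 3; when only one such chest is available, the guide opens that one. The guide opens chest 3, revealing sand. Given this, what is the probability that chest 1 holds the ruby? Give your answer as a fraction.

Condition on the true location of the ruby.
If it is in chest 1 (prior 1/3): chest 2 is available but not opened, probability 1/3; weight (1/3)·(1/3) = 1/9.
If it is in chest 2 (prior 1/3): only chest 3 is available, probability 1; weight (1/3)·1 = 1/3.
If it is in chest 3 (prior 1/3): the guide opened chest 3, so this case is ruled out; weight (1/3)·0 = 0.
The weights sum to 4/9.
So P(the ruby in chest 1 | the guide opened chest 3) = (1/9) / (4/9) = 1/4.

1/4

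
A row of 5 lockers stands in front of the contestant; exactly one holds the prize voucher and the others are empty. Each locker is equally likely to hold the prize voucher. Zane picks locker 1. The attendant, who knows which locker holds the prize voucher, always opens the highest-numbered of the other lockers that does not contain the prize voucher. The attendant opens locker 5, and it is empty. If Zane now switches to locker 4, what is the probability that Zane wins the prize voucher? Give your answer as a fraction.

Consider each possible location of the prize voucher in turn.
If it is in any of lockers 1, 2, 3, and 4 (prior 1/5 each): locker 5 is the highest-numbered option available, probability 1; weight (1/5)·1 = 1/5 each.
If it is in locker 5 (prior 1/5): the attendant opened locker 5, so this case is ruled out; weight (1/5)·0 = 0.
The weights sum to 4/5.
So P(the prize voucher in locker 4 | the attendant opened locker 5) = (1/5) / (4/5) = 1/4.

1/4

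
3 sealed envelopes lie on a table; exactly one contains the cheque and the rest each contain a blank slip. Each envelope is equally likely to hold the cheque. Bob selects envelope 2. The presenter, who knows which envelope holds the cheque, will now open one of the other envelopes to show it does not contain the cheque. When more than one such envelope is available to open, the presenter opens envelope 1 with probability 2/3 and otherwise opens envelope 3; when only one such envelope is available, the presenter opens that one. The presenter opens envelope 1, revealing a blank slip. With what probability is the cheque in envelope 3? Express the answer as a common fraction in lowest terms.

Condition on the true location of the cheque.
If it is in envelope 1 (prior 1/3): the presenter opened envelope 1, so this case is ruled out; weight (1/3)·0 = 0.
If it is in envelope 2 (prior 1/3): envelope 1 is available, opened with probability 2/3; weight (1/3)·(2/3) = 2/9.
If it is in envelope 3 (prior 1/3): only envelope 1 is available, probability 1; weight (1/3)·1 = 1/3.
The weights sum to 5/9.
So P(the cheque in envelope 3 | the presenter opened envelope 1) = (1/3) / (5/9) = 3/5.

3/5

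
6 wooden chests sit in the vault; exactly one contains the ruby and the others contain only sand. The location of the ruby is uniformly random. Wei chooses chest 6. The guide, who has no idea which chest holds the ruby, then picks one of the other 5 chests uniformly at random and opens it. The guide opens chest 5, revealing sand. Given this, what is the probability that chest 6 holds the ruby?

Because the guide chose which chest to open without knowing where the ruby is, the choice is independent of the prize location. Learning that chest 5 does not hold the ruby simply rules out that one location and leaves the remaining 5 chests still equally likely by symmetry.
So P(the ruby in chest 6) = 1/5.

1/5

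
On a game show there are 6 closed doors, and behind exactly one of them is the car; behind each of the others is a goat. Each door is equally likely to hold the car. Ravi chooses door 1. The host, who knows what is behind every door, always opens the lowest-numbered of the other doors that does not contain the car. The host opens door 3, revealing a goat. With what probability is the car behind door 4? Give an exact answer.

Consider each possible location of the car in turn.
If it is behind any of doors 1, 4, 5, and 6 (prior 1/6 each): the host would have opened door 2 instead, probability 0; weight (1/6)·0 = 0 each.
If it is behind door 2 (prior 1/6): door 3 is the lowest-numbered option available, probability 1; weight (1/6)·1 = 1/6.
If it is behind door 3 (prior 1/6): the host opened door 3, so this case is ruled out; weight (1/6)·0 = 0.
The weights sum to 1/6.
So P(the car behind door 4 | the host opened door 3) = 0 / (1/6) = 0.

0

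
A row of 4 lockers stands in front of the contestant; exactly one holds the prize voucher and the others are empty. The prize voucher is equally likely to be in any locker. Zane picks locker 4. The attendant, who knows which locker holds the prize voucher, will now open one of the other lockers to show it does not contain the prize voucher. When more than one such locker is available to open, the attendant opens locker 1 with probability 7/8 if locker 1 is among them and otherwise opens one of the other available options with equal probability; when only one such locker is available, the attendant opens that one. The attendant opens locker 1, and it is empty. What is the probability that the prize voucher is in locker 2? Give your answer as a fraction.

1/3

Apply Bayes' rule, conditioning on where the prize voucher actually is.
If it is in locker 1 (prior 1/4): the attendant opened locker 1, so this case is ruled out; weight (1/4)·0 = 0.
If it is in any of lockers 2, 3, and 4 (prior 1/4 each): locker 1 is available, opened with probability 7/8; weight (1/4)·(7/8) = 7/32 each.
The weights sum to 21/32.
So P(the prize voucher in locker 2 | the attendant opened locker 1) = (7/32) / (21/32) = 1/3.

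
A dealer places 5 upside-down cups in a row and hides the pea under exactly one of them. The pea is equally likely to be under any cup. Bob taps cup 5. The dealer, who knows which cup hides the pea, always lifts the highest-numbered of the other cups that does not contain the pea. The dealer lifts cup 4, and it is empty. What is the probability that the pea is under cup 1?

Apply Bayes' rule, conditioning on where the pea actually is.
If it is under any of cups 1, 2, 3, and 5 (prior 1/5 each): cup 4 is the highest-numbered option available, probability 1; weight (1/5)·1 = 1/5 each.
If it is under cup 4 (prior 1/5): the dealer opened cup 4, so this case is ruled out; weight (1/5)·0 = 0.
The weights sum to 4/5.
So P(the pea under cup 1 | the dealer opened cup 4) = (1/5) / (4/5) = 1/4.

1/4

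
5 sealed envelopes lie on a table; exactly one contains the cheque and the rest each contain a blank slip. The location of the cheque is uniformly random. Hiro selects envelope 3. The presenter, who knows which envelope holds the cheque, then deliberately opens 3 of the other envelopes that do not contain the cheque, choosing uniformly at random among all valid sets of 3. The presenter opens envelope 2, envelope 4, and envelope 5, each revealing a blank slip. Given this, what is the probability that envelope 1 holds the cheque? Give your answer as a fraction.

Condition on the true location of the cheque.
If it is in envelope 1 (prior 1/5): the presenter has no choice, probability 1; weight (1/5)·1 = 1/5.
If it is in any of envelopes 2, 4, and 5 (prior 1/5 each): that envelope was opened and seen not to hold the prize — ruled out; weight (1/5)·0 = 0 each.
If it is in envelope 3 (prior 1/5): the presenter has 4 equally likely choices, so probability 1/4; weight (1/5)·(1/4) = 1/20.
The weights sum to 1/4.
So P(the cheque in envelope 1 | the presenter opened envelope 2, envelope 4, and envelope 5) = (1/5) / (1/4) = 4/5.

4/5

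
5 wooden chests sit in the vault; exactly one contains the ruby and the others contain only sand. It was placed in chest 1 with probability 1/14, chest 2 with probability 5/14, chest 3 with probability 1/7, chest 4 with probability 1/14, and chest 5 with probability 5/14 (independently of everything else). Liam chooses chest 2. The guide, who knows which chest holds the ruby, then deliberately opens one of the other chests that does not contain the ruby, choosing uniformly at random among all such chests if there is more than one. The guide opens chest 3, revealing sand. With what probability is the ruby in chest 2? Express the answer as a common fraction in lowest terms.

Apply Bayes' rule, conditioning on where the ruby actually is.
If it is in either of chests 1 and 4 (prior 1/14 each): the guide has 3 equally likely choices, so probability 1/3; weight (1/14)·(1/3) = 1/42 each.
If it is in chest 2 (prior 5/14): the guide has 4 equally likely choices, so probability 1/4; weight (5/14)·(1/4) = 5/56.
If it is in chest 3 (prior 1/7): the guide opened chest 3, so this case is ruled out; weight (1/7)·0 = 0.
If it is in chest 5 (prior 5/14): the guide has 3 equally likely choices, so probability 1/3; weight (5/14)·(1/3) = 5/42.
The weights sum to 43/168.
So P(the ruby in chest 2 | the guide opened chest 3) = (5/56) / (43/168) = 15/43.

15/43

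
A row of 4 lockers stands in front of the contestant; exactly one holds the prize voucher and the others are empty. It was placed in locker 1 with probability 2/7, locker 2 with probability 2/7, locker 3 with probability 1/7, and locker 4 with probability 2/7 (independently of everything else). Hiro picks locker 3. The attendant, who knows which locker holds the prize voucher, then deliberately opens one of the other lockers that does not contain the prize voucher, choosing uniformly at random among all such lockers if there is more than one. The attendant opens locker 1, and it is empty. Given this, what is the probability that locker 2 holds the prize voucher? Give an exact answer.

Consider each possible location of the prize voucher in turn.
If it is in locker 1 (prior 2/7): the attendant opened locker 1, so this case is ruled out; weight (2/7)·0 = 0.
If it is in either of lockers 2 and 4 (prior 2/7 each): the attendant has 2 equally likely choices, so probability 1/2; weight (2/7)·(1/2) = 1/7 each.
If it is in locker 3 (prior 1/7): the attendant has 3 equally likely choices, so probability 1/3; weight (1/7)·(1/3) = 1/21.
The weights sum to 1/3.
So P(the prize voucher in locker 2 | the attendant opened locker 1) = (1/7) / (1/3) = 3/7.

3/7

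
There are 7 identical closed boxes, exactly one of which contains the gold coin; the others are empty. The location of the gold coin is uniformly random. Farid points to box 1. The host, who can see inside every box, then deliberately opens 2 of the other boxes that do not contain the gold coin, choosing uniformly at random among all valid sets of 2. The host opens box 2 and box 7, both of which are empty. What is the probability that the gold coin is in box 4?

3/14

Apply Bayes' rule, conditioning on where the gold coin actually is.
If it is in box 1 (prior 1/7): the host has 15 equally likely choices, so probability 1/15; weight (1/7)·(1/15) = 1/105.
If it is in either of boxes 2 and 7 (prior 1/7 each): that box was opened and seen not to hold the prize — ruled out; weight (1/7)·0 = 0 each.
If it is in any of boxes 3, 4, 5, and 6 (prior 1/7 each): the host has 10 equally likely choices, so probability 1/10; weight (1/7)·(1/10) = 1/70 each.
The weights sum to 1/15.
So P(the gold coin in box 4 | the host opened box 2 and box 7) = (1/70) / (1/15) = 3/14.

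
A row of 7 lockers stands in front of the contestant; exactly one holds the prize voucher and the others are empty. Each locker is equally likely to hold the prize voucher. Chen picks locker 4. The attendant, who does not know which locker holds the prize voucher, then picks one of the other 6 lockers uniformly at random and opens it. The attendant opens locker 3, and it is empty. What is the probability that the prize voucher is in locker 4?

1/6

Apply Bayes' rule, conditioning on where the prize voucher actually is.
If it is in any of lockers 1, 2, 4, 5, 6, and 7 (prior 1/7 each): the attendant picks locker 3 with probability 1/6 regardless, and it is not the prize; weight (1/7)·(1/6) = 1/42 each.
If it is in locker 3 (prior 1/7): the attendant opened locker 3, so this case is ruled out; weight (1/7)·0 = 0.
The weights sum to 1/7.
So P(the prize voucher in locker 4 | the attendant opened locker 3) = (1/42) / (1/7) = 1/6.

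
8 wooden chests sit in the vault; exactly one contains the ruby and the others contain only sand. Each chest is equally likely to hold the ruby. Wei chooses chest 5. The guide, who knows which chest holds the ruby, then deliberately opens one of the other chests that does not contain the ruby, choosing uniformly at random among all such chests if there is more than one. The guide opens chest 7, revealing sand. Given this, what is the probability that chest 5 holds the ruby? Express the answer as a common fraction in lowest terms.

1/8

Condition on the true location of the ruby.
If it is in any of chests 1, 2, 3, 4, 6, and 8 (prior 1/8 each): the guide has 6 equally likely choices, so probability 1/6; weight (1/8)·(1/6) = 1/48 each.
If it is in chest 5 (prior 1/8): the guide has 7 equally likely choices, so probability 1/7; weight (1/8)·(1/7) = 1/56.
If it is in chest 7 (prior 1/8): the guide opened chest 7, so this case is ruled out; weight (1/8)·0 = 0.
The weights sum to 1/7.
So P(the ruby in chest 5 | the guide opened chest 7) = (1/56) / (1/7) = 1/8.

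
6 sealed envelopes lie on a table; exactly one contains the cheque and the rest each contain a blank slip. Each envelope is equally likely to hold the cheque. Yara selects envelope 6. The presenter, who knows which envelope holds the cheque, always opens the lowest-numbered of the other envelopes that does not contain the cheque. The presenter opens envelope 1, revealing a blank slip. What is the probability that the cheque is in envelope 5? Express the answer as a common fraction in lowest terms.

Apply Bayes' rule, conditioning on where the cheque actually is.
If it is in envelope 1 (prior 1/6): the presenter opened envelope 1, so this case is ruled out; weight (1/6)·0 = 0.
If it is in any of envelopes 2, 3, 4, 5, and 6 (prior 1/6 each): envelope 1 is the lowest-numbered option available, probability 1; weight (1/6)·1 = 1/6 each.
The weights sum to 5/6.
So P(the cheque in envelope 5 | the presenter opened envelope 1) = (1/6) / (5/6) = 1/5.

1/5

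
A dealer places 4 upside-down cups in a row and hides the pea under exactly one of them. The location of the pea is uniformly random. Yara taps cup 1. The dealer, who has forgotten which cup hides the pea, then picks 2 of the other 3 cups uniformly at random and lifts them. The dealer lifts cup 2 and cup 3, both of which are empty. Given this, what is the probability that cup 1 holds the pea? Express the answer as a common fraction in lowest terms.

1/2

Condition on the true location of the pea.
If it is under either of cups 1 and 4 (prior 1/4 each): the dealer picks exactly this set with probability 1/3 regardless, and none is the prize; weight (1/4)·(1/3) = 1/12 each.
If it is under either of cups 2 and 3 (prior 1/4 each): that cup was opened and seen not to hold the prize — ruled out; weight (1/4)·0 = 0 each.
The weights sum to 1/6.
So P(the pea under cup 1 | the dealer opened cup 2 and cup 3) = (1/12) / (1/6) = 1/2.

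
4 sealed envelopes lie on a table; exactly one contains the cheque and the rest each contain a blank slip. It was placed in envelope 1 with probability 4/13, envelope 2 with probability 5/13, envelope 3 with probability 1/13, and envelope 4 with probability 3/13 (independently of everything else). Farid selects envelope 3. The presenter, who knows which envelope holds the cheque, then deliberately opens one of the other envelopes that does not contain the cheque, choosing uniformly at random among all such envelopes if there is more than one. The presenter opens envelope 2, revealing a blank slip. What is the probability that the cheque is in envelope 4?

Consider each possible location of the cheque in turn.
If it is in envelope 1 (prior 4/13): the presenter has 2 equally likely choices, so probability 1/2; weight (4/13)·(1/2) = 2/13.
If it is in envelope 2 (prior 5/13): the presenter opened envelope 2, so this case is ruled out; weight (5/13)·0 = 0.
If it is in envelope 3 (prior 1/13): the presenter has 3 equally likely choices, so probability 1/3; weight (1/13)·(1/3) = 1/39.
If it is in envelope 4 (prior 3/13): the presenter has 2 equally likely choices, so probability 1/2; weight (3/13)·(1/2) = 3/26.
The weights sum to 23/78.
So P(the cheque in envelope 4 | the presenter opened envelope 2) = (3/26) / (23/78) = 9/23.

9/23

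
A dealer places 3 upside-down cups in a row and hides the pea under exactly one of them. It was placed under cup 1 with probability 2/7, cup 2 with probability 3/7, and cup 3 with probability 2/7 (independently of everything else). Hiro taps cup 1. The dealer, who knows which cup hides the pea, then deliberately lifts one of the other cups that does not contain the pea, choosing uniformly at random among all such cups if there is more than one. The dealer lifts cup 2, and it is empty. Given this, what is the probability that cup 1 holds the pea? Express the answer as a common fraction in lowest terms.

Apply Bayes' rule, conditioning on where the pea actually is.
If it is under cup 1 (prior 2/7): the dealer has 2 equally likely choices, so probability 1/2; weight (2/7)·(1/2) = 1/7.
If it is under cup 2 (prior 3/7): the dealer opened cup 2, so this case is ruled out; weight (3/7)·0 = 0.
If it is under cup 3 (prior 2/7): the dealer has no choice, probability 1; weight (2/7)·1 = 2/7.
The weights sum to 3/7.
So P(the pea under cup 1 | the dealer opened cup 2) = (1/7) / (3/7) = 1/3.

1/3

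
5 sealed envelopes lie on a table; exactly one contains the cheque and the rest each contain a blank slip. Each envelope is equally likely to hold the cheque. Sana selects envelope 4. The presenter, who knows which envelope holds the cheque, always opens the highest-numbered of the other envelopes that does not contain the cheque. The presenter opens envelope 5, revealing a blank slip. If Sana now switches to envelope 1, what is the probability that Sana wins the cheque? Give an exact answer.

1/4

Apply Bayes' rule, conditioning on where the cheque actually is.
If it is in any of envelopes 1, 2, 3, and 4 (prior 1/5 each): envelope 5 is the highest-numbered option available, probability 1; weight (1/5)·1 = 1/5 each.
If it is in envelope 5 (prior 1/5): the presenter opened envelope 5, so this case is ruled out; weight (1/5)·0 = 0.
The weights sum to 4/5.
So P(the cheque in envelope 1 | the presenter opened envelope 5) = (1/5) / (4/5) = 1/4.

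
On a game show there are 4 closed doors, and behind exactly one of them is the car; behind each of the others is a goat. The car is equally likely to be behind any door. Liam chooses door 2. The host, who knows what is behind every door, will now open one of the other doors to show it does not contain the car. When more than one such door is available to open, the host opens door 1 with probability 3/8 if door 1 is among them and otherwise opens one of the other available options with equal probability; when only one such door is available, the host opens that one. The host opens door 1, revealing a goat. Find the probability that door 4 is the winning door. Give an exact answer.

1/3

Apply Bayes' rule, conditioning on where the car actually is.
If it is behind door 1 (prior 1/4): the host opened door 1, so this case is ruled out; weight (1/4)·0 = 0.
If it is behind any of doors 2, 3, and 4 (prior 1/4 each): door 1 is available, opened with probability 3/8; weight (1/4)·(3/8) = 3/32 each.
The weights sum to 9/32.
So P(the car behind door 4 | the host opened door 1) = (3/32) / (9/32) = 1/3.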